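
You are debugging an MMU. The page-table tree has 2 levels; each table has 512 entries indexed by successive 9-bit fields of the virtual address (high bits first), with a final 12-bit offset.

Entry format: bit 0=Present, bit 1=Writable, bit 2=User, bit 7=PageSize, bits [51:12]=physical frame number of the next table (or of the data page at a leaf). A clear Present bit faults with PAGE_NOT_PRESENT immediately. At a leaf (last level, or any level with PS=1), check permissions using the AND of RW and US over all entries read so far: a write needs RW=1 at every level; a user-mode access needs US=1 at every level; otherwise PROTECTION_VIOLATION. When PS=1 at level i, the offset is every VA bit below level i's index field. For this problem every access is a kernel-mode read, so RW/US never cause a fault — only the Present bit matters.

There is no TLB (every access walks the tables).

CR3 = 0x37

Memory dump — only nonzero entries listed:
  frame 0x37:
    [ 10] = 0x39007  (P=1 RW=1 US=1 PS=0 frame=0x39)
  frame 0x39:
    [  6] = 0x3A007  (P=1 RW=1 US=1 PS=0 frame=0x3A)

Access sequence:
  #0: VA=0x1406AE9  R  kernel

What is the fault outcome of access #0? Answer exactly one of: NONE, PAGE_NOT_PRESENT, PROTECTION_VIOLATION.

Per-access translation:
#0 VA=0x1406AE9 (r,kernel):
  lvl0: tbl 0x37, slot 10 ⇒ 0x39007 (P1/RW1/US1/PS0)
  lvl1: tbl 0x39, slot 6 ⇒ 0x3A007 (P1/RW1/US1/PS0)
  ⇒ phys 0x3AAE9  [2 reads]

Access #0 fault: NONE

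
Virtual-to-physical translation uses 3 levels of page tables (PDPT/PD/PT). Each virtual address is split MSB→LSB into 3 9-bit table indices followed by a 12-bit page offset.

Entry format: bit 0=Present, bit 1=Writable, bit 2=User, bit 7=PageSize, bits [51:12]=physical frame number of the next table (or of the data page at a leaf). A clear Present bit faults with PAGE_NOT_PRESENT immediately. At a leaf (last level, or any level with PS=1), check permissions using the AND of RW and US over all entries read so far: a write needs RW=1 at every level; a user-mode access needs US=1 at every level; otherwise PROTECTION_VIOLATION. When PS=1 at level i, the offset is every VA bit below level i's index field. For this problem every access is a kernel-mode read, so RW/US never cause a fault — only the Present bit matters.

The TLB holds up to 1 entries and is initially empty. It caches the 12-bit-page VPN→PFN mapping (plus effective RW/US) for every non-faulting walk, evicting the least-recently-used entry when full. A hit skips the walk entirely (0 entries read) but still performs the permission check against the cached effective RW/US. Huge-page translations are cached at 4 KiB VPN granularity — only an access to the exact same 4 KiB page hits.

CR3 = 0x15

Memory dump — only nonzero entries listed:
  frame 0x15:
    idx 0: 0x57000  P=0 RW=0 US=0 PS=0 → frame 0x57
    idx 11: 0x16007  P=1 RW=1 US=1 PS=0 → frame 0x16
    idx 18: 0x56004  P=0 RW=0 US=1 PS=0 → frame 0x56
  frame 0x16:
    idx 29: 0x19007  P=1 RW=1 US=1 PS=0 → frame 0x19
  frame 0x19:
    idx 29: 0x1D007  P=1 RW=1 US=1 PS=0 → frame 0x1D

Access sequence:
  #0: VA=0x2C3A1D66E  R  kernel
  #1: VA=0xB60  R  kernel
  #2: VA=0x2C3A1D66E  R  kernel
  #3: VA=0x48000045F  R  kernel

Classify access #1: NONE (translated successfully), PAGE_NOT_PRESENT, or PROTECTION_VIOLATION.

Trace:
#0 VA=0x2C3A1D66E (r,kernel):
  L0: frame=0x15 idx=11 entry=0x16007 [P=1 RW=1 US=1 PS=0]
  L1: frame=0x16 idx=29 entry=0x19007 [P=1 RW=1 US=1 PS=0]
  L2: frame=0x19 idx=29 entry=0x1D007 [P=1 RW=1 US=1 PS=0]
  ⇒ phys 0x1D66E  [3 reads]
#1 VA=0xB60 (r,kernel):
  L0: frame=0x15 idx=0 entry=0x57000 [P=0 RW=0 US=0 PS=0]
  ✗ PAGE_NOT_PRESENT  [1 reads]
#2 VA=0x2C3A1D66E (r,kernel):
  TLB hit vpn=0x2C3A1D → PA=0x1D66E
#3 VA=0x48000045F (r,kernel):
  L0: frame=0x15 idx=18 entry=0x56004 [P=0 RW=0 US=1 PS=0]
  ✗ PAGE_NOT_PRESENT  [1 reads]

Access #1 fault: PAGE_NOT_PRESENT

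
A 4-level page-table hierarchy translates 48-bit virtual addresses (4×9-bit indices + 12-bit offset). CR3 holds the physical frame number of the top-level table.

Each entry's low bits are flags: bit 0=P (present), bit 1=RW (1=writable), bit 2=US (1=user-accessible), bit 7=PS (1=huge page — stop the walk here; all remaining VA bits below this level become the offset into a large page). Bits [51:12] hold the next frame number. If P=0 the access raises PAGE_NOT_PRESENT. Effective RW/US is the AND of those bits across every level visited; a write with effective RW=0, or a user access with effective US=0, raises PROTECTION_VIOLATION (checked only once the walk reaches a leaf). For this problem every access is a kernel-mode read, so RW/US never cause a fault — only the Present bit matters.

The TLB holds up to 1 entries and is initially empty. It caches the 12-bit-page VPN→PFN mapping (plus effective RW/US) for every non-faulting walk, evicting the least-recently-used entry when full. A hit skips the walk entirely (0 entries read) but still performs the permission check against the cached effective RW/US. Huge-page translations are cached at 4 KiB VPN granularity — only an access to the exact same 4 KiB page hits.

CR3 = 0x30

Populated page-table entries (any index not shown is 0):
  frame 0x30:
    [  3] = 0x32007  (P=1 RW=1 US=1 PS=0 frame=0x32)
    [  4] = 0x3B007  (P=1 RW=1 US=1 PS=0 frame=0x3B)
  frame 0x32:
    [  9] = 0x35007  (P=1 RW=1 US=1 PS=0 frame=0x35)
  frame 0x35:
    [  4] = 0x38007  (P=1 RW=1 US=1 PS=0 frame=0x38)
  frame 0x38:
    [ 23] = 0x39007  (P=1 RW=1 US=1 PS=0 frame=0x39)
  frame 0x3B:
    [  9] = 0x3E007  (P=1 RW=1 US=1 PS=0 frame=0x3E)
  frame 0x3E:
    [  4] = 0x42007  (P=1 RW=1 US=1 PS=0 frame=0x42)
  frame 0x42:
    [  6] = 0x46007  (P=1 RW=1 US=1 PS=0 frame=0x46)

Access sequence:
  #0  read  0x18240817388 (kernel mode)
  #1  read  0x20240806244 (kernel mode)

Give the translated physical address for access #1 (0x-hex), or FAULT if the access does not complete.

Trace:
#0 VA=0x18240817388 (r,kernel):
  L0: frame=0x30 idx=3 entry=0x32007 [P=1 RW=1 US=1 PS=0]
  L1: frame=0x32 idx=9 entry=0x35007 [P=1 RW=1 US=1 PS=0]
  L2: frame=0x35 idx=4 entry=0x38007 [P=1 RW=1 US=1 PS=0]
  L3: frame=0x38 idx=23 entry=0x39007 [P=1 RW=1 US=1 PS=0]
  ✓ 0x39388  — 4 lookups
#1 VA=0x20240806244 (r,kernel):
  L0: frame=0x30 idx=4 entry=0x3B007 [P=1 RW=1 US=1 PS=0]
  L1: frame=0x3B idx=9 entry=0x3E007 [P=1 RW=1 US=1 PS=0]
  L2: frame=0x3E idx=4 entry=0x42007 [P=1 RW=1 US=1 PS=0]
  L3: frame=0x42 idx=6 entry=0x46007 [P=1 RW=1 US=1 PS=0]
  ✓ 0x46244  — 4 lookups

Access #1 PA: 0x46244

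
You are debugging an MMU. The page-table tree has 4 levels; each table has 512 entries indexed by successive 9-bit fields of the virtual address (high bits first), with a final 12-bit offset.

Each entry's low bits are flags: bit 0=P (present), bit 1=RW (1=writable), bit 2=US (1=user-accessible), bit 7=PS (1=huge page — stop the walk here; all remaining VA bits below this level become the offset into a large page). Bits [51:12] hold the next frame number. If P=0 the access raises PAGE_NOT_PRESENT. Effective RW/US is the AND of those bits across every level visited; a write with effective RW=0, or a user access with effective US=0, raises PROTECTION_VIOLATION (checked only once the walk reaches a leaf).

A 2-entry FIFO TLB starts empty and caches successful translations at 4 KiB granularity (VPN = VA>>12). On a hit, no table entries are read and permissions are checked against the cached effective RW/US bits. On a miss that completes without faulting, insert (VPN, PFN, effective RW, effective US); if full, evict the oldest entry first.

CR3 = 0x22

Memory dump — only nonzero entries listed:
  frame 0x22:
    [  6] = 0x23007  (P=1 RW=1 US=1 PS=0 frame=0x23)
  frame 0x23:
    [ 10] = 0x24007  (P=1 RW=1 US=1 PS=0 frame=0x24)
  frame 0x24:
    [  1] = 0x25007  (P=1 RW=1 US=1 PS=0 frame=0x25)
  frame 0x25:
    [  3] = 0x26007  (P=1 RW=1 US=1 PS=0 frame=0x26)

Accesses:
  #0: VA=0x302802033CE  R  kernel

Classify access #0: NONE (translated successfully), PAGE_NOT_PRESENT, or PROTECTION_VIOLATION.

Per-access translation:
#0 VA=0x302802033CE (r,kernel):
  [0] read 0x22 idx=6: raw=0x23007 flags P=1 W=1 U=1 S=0
  [1] read 0x23 idx=10: raw=0x24007 flags P=1 W=1 U=1 S=0
  [2] read 0x24 idx=1: raw=0x25007 flags P=1 W=1 U=1 S=0
  [3] read 0x25 idx=3: raw=0x26007 flags P=1 W=1 U=1 S=0
  ✓ 0x263CE  — 4 lookups

Access #0 fault: NONE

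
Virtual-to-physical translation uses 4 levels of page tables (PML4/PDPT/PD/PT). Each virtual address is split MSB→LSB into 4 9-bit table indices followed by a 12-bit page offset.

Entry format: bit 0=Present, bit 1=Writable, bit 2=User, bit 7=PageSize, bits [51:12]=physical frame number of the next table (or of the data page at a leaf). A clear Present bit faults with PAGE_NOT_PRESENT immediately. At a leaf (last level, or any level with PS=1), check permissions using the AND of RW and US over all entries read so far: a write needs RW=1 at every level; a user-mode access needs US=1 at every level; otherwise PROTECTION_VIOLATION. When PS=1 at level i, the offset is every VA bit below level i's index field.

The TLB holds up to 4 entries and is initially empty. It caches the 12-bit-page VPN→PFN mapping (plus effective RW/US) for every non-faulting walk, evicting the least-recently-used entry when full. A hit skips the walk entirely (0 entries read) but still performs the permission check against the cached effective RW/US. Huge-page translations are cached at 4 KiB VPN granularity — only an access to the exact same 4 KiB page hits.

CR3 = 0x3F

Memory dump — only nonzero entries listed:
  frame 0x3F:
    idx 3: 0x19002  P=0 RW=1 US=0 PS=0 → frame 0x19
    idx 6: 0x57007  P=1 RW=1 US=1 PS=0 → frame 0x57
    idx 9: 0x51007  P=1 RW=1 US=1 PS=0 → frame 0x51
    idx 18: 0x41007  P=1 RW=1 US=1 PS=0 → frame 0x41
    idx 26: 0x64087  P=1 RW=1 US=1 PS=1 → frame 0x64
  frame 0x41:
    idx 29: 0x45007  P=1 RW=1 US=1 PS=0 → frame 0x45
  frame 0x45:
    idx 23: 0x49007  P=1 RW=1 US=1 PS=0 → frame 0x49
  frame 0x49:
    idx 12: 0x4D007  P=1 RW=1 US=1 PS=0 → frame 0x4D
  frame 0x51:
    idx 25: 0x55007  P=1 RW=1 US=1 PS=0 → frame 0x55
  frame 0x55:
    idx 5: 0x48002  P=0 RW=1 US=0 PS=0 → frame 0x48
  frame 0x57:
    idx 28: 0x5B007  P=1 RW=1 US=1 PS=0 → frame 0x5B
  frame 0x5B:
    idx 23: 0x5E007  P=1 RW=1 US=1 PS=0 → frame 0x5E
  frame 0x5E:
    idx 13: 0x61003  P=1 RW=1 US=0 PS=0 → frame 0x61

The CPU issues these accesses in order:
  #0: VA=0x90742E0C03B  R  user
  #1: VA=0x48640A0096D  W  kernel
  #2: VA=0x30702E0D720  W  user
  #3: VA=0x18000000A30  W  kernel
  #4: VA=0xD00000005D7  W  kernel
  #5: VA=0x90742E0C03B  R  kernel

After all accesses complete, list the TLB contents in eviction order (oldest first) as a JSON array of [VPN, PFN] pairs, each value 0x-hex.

Per-access translation:
#0 VA=0x90742E0C03B (r,user):
  L0: frame=0x3F idx=18 entry=0x41007 [P=1 RW=1 US=1 PS=0]
  L1: frame=0x41 idx=29 entry=0x45007 [P=1 RW=1 US=1 PS=0]
  L2: frame=0x45 idx=23 entry=0x49007 [P=1 RW=1 US=1 PS=0]
  L3: frame=0x49 idx=12 entry=0x4D007 [P=1 RW=1 US=1 PS=0]
  ✓ 0x4D03B  — 4 lookups
#1 VA=0x48640A0096D (w,kernel):
  L0: frame=0x3F idx=9 entry=0x51007 [P=1 RW=1 US=1 PS=0]
  L1: frame=0x51 idx=25 entry=0x55007 [P=1 RW=1 US=1 PS=0]
  L2: frame=0x55 idx=5 entry=0x48002 [P=0 RW=1 US=0 PS=0]
  ⇒ fault: PAGE_NOT_PRESENT  — 3 lookups
#2 VA=0x30702E0D720 (w,user):
  L0: frame=0x3F idx=6 entry=0x57007 [P=1 RW=1 US=1 PS=0]
  L1: frame=0x57 idx=28 entry=0x5B007 [P=1 RW=1 US=1 PS=0]
  L2: frame=0x5B idx=23 entry=0x5E007 [P=1 RW=1 US=1 PS=0]
  L3: frame=0x5E idx=13 entry=0x61003 [P=1 RW=1 US=0 PS=0]
  ⇒ fault: PROTECTION_VIOLATION  — 4 lookups
#3 VA=0x18000000A30 (w,kernel):
  L0: frame=0x3F idx=3 entry=0x19002 [P=0 RW=1 US=0 PS=0]
  ⇒ fault: PAGE_NOT_PRESENT  — 1 lookups
#4 VA=0xD00000005D7 (w,kernel):
  L0: frame=0x3F idx=26 entry=0x64087 [P=1 RW=1 US=1 PS=1]
  ✓ 0x645D7 (huge @L0)  — 1 lookups
#5 VA=0x90742E0C03B (r,kernel):
  TLB hit vpn=0x90742E0C → PA=0x4D03B

TLB: [["0xD0000000", "0x64"], ["0x90742E0C", "0x4D"]]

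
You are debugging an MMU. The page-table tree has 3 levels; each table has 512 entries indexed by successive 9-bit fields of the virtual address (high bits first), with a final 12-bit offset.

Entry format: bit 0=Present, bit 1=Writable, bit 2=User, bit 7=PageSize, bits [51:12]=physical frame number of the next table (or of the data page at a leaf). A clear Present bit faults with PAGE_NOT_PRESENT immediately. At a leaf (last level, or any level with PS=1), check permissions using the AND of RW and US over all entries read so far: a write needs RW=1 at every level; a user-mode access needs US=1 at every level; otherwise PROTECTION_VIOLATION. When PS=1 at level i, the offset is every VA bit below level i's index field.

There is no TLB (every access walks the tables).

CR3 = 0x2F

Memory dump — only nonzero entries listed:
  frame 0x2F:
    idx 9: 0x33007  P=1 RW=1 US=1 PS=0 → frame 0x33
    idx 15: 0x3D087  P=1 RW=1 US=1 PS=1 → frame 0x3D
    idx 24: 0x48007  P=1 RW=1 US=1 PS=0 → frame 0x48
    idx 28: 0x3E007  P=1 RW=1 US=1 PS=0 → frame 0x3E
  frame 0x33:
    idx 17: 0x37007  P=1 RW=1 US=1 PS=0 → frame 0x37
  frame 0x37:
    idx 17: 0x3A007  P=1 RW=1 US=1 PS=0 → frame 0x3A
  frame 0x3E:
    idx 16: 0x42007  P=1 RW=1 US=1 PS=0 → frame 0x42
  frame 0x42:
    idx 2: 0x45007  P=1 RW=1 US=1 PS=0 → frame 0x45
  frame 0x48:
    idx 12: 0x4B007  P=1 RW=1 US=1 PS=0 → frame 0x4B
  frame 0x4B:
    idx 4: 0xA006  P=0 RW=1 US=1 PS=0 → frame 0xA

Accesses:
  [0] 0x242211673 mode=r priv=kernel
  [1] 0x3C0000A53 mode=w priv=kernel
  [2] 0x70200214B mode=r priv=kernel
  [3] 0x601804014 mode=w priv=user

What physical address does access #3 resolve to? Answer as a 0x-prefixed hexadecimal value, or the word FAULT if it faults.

Walk each access:
#0 VA=0x242211673 (r,kernel):
  lvl0: tbl 0x2F, slot 9 ⇒ 0x33007 (P1/RW1/US1/PS0)
  lvl1: tbl 0x33, slot 17 ⇒ 0x37007 (P1/RW1/US1/PS0)
  lvl2: tbl 0x37, slot 17 ⇒ 0x3A007 (P1/RW1/US1/PS0)
  ✓ 0x3A673  — 3 lookups
#1 VA=0x3C0000A53 (w,kernel):
  lvl0: tbl 0x2F, slot 15 ⇒ 0x3D087 (P1/RW1/US1/PS1)
  ✓ 0x3DA53 (huge @L0)  — 1 lookups
#2 VA=0x70200214B (r,kernel):
  lvl0: tbl 0x2F, slot 28 ⇒ 0x3E007 (P1/RW1/US1/PS0)
  lvl1: tbl 0x3E, slot 16 ⇒ 0x42007 (P1/RW1/US1/PS0)
  lvl2: tbl 0x42, slot 2 ⇒ 0x45007 (P1/RW1/US1/PS0)
  ✓ 0x4514B  — 3 lookups
#3 VA=0x601804014 (w,user):
  lvl0: tbl 0x2F, slot 24 ⇒ 0x48007 (P1/RW1/US1/PS0)
  lvl1: tbl 0x48, slot 12 ⇒ 0x4B007 (P1/RW1/US1/PS0)
  lvl2: tbl 0x4B, slot 4 ⇒ 0xA006 (P0/RW1/US1/PS0)
  ⇒ fault: PAGE_NOT_PRESENT  — 3 lookups

Access #3 PA: FAULT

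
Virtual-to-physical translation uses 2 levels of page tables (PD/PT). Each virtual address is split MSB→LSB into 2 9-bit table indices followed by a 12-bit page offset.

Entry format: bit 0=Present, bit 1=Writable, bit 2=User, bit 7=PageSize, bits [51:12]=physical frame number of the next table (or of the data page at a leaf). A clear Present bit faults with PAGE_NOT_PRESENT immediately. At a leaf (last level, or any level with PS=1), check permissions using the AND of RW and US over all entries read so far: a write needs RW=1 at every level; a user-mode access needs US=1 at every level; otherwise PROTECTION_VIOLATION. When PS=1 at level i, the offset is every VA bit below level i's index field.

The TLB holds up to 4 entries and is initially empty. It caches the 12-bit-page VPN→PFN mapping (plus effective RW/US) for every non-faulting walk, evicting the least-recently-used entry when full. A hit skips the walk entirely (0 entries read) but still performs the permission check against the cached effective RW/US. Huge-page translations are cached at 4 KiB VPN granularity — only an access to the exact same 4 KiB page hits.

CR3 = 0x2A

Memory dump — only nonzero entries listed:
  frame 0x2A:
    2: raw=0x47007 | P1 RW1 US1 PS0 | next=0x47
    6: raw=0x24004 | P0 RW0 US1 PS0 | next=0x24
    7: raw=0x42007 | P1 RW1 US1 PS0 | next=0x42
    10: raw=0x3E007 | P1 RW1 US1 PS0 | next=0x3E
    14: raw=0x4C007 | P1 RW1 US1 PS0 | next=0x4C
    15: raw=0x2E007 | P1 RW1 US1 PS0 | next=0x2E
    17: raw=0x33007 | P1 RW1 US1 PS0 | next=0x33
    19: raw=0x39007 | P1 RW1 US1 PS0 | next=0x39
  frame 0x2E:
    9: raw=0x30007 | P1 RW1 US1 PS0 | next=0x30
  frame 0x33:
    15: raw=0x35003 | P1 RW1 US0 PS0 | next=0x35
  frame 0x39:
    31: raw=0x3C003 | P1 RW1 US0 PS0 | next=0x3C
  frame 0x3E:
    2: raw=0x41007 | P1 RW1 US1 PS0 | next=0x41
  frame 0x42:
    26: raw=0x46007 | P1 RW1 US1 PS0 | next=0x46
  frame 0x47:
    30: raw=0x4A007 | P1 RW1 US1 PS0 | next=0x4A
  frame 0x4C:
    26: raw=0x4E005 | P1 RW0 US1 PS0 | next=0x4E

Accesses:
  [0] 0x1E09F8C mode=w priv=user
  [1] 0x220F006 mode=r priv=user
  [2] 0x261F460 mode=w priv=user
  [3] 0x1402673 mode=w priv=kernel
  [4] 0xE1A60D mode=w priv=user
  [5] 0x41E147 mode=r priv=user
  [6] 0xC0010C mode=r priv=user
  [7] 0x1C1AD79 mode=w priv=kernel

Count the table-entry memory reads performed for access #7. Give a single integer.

Per-access translation:
#0 VA=0x1E09F8C (w,user):
  L0: frame=0x2A idx=15 entry=0x2E007 [P=1 RW=1 US=1 PS=0]
  L1: frame=0x2E idx=9 entry=0x30007 [P=1 RW=1 US=1 PS=0]
  ⇒ phys 0x30F8C  [2 reads]
#1 VA=0x220F006 (r,user):
  L0: frame=0x2A idx=17 entry=0x33007 [P=1 RW=1 US=1 PS=0]
  L1: frame=0x33 idx=15 entry=0x35003 [P=1 RW=1 US=0 PS=0]
  → PROTECTION_VIOLATION  (2 entries read)
#2 VA=0x261F460 (w,user):
  L0: frame=0x2A idx=19 entry=0x39007 [P=1 RW=1 US=1 PS=0]
  L1: frame=0x39 idx=31 entry=0x3C003 [P=1 RW=1 US=0 PS=0]
  → PROTECTION_VIOLATION  (2 entries read)
#3 VA=0x1402673 (w,kernel):
  L0: frame=0x2A idx=10 entry=0x3E007 [P=1 RW=1 US=1 PS=0]
  L1: frame=0x3E idx=2 entry=0x41007 [P=1 RW=1 US=1 PS=0]
  ⇒ phys 0x41673  [2 reads]
#4 VA=0xE1A60D (w,user):
  L0: frame=0x2A idx=7 entry=0x42007 [P=1 RW=1 US=1 PS=0]
  L1: frame=0x42 idx=26 entry=0x46007 [P=1 RW=1 US=1 PS=0]
  ⇒ phys 0x4660D  [2 reads]
#5 VA=0x41E147 (r,user):
  L0: frame=0x2A idx=2 entry=0x47007 [P=1 RW=1 US=1 PS=0]
  L1: frame=0x47 idx=30 entry=0x4A007 [P=1 RW=1 US=1 PS=0]
  ⇒ phys 0x4A147  [2 reads]
#6 VA=0xC0010C (r,user):
  L0: frame=0x2A idx=6 entry=0x24004 [P=0 RW=0 US=1 PS=0]
  → PAGE_NOT_PRESENT  (1 entries read)
#7 VA=0x1C1AD79 (w,kernel):
  L0: frame=0x2A idx=14 entry=0x4C007 [P=1 RW=1 US=1 PS=0]
  L1: frame=0x4C idx=26 entry=0x4E005 [P=1 RW=0 US=1 PS=0]
  → PROTECTION_VIOLATION  (2 entries read)

Entries read for #7: 2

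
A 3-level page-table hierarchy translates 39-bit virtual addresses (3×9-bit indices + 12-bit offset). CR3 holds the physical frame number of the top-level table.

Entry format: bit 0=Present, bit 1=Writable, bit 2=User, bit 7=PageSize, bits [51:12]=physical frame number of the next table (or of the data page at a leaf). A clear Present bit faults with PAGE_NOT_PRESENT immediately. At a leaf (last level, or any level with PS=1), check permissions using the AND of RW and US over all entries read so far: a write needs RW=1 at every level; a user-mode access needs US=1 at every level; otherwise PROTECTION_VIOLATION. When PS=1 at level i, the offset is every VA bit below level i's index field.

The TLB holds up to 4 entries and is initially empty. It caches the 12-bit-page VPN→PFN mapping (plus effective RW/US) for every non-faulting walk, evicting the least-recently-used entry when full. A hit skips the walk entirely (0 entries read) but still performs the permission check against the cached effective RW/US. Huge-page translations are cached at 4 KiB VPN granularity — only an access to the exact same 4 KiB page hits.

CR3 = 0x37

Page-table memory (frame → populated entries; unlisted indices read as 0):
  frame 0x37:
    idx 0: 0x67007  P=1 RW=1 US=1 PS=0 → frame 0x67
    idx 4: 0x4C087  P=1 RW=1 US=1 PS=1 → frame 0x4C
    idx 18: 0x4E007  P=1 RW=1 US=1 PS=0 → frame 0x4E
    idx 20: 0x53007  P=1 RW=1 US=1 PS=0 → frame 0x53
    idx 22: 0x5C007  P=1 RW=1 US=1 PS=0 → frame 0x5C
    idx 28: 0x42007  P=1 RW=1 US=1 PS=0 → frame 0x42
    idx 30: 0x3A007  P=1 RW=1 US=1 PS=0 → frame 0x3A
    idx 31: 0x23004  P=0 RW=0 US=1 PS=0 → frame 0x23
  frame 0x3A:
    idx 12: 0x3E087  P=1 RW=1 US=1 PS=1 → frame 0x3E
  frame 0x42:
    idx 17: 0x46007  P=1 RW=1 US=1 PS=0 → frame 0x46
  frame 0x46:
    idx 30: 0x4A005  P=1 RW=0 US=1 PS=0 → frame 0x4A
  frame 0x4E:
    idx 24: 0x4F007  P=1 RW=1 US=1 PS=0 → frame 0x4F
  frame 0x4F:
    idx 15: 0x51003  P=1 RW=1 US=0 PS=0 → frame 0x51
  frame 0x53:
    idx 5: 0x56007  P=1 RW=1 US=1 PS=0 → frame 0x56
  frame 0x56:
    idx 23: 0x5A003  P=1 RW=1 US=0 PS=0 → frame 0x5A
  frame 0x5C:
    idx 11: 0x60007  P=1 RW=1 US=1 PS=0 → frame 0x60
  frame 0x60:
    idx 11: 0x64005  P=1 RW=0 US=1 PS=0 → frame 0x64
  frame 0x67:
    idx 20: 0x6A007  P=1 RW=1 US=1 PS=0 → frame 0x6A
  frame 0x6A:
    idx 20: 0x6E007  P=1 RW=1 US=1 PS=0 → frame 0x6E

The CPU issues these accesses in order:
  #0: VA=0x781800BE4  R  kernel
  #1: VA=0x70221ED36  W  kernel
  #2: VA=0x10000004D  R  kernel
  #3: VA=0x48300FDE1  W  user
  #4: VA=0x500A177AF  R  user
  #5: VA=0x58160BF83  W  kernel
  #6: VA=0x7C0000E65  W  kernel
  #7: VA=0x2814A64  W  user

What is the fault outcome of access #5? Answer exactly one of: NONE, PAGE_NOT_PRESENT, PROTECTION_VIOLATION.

Per-access translation:
#0 VA=0x781800BE4 (r,kernel):
  L0: frame=0x37 idx=30 entry=0x3A007 [P=1 RW=1 US=1 PS=0]
  L1: frame=0x3A idx=12 entry=0x3E087 [P=1 RW=1 US=1 PS=1]
  → PA=0x3EBE4 (huge @L1)  (2 entries read)
#1 VA=0x70221ED36 (w,kernel):
  L0: frame=0x37 idx=28 entry=0x42007 [P=1 RW=1 US=1 PS=0]
  L1: frame=0x42 idx=17 entry=0x46007 [P=1 RW=1 US=1 PS=0]
  L2: frame=0x46 idx=30 entry=0x4A005 [P=1 RW=0 US=1 PS=0]
  ✗ PROTECTION_VIOLATION  [3 reads]
#2 VA=0x10000004D (r,kernel):
  L0: frame=0x37 idx=4 entry=0x4C087 [P=1 RW=1 US=1 PS=1]
  → PA=0x4C04D (huge @L0)  (1 entries read)
#3 VA=0x48300FDE1 (w,user):
  L0: frame=0x37 idx=18 entry=0x4E007 [P=1 RW=1 US=1 PS=0]
  L1: frame=0x4E idx=24 entry=0x4F007 [P=1 RW=1 US=1 PS=0]
  L2: frame=0x4F idx=15 entry=0x51003 [P=1 RW=1 US=0 PS=0]
  ✗ PROTECTION_VIOLATION  [3 reads]
#4 VA=0x500A177AF (r,user):
  L0: frame=0x37 idx=20 entry=0x53007 [P=1 RW=1 US=1 PS=0]
  L1: frame=0x53 idx=5 entry=0x56007 [P=1 RW=1 US=1 PS=0]
  L2: frame=0x56 idx=23 entry=0x5A003 [P=1 RW=1 US=0 PS=0]
  ✗ PROTECTION_VIOLATION  [3 reads]
#5 VA=0x58160BF83 (w,kernel):
  L0: frame=0x37 idx=22 entry=0x5C007 [P=1 RW=1 US=1 PS=0]
  L1: frame=0x5C idx=11 entry=0x60007 [P=1 RW=1 US=1 PS=0]
  L2: frame=0x60 idx=11 entry=0x64005 [P=1 RW=0 US=1 PS=0]
  ✗ PROTECTION_VIOLATION  [3 reads]
#6 VA=0x7C0000E65 (w,kernel):
  L0: frame=0x37 idx=31 entry=0x23004 [P=0 RW=0 US=1 PS=0]
  ✗ PAGE_NOT_PRESENT  [1 reads]
#7 VA=0x2814A64 (w,user):
  L0: frame=0x37 idx=0 entry=0x67007 [P=1 RW=1 US=1 PS=0]
  L1: frame=0x67 idx=20 entry=0x6A007 [P=1 RW=1 US=1 PS=0]
  L2: frame=0x6A idx=20 entry=0x6E007 [P=1 RW=1 US=1 PS=0]
  → PA=0x6EA64  (3 entries read)

Access #5 fault: PROTECTION_VIOLATION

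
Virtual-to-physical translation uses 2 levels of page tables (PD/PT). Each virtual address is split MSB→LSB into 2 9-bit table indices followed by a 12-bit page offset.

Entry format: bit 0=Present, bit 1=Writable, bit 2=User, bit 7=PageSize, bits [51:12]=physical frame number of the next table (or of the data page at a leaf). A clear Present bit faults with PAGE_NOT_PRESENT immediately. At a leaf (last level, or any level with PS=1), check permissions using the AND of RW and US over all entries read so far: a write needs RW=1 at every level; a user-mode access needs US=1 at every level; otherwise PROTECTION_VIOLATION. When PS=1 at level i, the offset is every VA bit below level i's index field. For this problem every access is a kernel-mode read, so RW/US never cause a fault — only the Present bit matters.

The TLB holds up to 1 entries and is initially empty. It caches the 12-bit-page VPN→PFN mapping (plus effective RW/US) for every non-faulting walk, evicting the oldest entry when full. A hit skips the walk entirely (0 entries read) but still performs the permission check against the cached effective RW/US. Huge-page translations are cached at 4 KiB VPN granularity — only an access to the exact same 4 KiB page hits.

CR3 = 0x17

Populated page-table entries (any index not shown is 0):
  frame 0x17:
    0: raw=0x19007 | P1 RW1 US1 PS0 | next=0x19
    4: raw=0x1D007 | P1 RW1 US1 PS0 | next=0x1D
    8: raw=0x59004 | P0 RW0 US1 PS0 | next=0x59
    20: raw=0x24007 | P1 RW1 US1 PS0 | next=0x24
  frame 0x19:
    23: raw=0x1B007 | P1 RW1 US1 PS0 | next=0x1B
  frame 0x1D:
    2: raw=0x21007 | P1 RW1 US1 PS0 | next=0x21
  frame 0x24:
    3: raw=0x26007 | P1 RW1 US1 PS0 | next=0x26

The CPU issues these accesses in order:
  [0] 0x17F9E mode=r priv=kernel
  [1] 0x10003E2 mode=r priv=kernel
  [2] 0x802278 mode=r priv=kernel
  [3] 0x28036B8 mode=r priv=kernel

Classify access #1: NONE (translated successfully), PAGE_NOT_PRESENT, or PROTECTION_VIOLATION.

Trace:
#0 VA=0x17F9E (r,kernel):
  L0: frame=0x17 idx=0 entry=0x19007 [P=1 RW=1 US=1 PS=0]
  L1: frame=0x19 idx=23 entry=0x1B007 [P=1 RW=1 US=1 PS=0]
  ⇒ phys 0x1BF9E  [2 reads]
#1 VA=0x10003E2 (r,kernel):
  L0: frame=0x17 idx=8 entry=0x59004 [P=0 RW=0 US=1 PS=0]
  → PAGE_NOT_PRESENT  (1 entries read)
#2 VA=0x802278 (r,kernel):
  L0: frame=0x17 idx=4 entry=0x1D007 [P=1 RW=1 US=1 PS=0]
  L1: frame=0x1D idx=2 entry=0x21007 [P=1 RW=1 US=1 PS=0]
  ⇒ phys 0x21278  [2 reads]
#3 VA=0x28036B8 (r,kernel):
  L0: frame=0x17 idx=20 entry=0x24007 [P=1 RW=1 US=1 PS=0]
  L1: frame=0x24 idx=3 entry=0x26007 [P=1 RW=1 US=1 PS=0]
  ⇒ phys 0x266B8  [2 reads]

Access #1 fault: PAGE_NOT_PRESENT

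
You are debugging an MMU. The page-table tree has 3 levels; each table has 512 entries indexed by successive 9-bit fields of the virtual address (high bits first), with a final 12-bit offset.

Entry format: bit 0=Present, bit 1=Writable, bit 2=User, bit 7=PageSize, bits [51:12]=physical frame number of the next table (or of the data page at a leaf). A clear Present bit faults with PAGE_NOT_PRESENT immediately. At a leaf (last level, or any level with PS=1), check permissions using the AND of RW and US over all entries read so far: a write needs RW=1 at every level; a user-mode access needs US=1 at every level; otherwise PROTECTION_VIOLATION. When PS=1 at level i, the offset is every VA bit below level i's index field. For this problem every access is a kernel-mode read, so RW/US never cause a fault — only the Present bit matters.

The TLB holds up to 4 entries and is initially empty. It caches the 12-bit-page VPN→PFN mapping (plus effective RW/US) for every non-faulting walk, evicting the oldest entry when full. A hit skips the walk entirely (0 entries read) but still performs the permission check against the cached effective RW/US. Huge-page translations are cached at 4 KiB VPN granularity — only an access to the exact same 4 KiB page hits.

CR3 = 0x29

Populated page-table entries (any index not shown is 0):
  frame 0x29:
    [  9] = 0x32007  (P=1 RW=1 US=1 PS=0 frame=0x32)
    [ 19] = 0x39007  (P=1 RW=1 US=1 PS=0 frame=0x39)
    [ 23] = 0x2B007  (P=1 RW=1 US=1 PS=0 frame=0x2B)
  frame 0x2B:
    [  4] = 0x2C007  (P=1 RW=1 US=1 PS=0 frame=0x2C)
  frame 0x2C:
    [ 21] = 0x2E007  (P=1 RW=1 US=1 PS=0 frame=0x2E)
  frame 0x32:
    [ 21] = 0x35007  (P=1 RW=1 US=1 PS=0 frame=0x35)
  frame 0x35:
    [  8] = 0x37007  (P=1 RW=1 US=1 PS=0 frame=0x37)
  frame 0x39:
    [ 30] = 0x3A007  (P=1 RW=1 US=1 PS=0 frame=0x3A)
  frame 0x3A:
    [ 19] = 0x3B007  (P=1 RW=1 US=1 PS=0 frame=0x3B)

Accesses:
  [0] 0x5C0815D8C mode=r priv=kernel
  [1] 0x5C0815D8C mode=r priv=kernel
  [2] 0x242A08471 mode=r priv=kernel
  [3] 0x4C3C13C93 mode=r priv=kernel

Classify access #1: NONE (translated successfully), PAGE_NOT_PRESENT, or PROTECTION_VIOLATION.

Walk each access:
#0 VA=0x5C0815D8C (r,kernel):
  lvl0: tbl 0x29, slot 23 ⇒ 0x2B007 (P1/RW1/US1/PS0)
  lvl1: tbl 0x2B, slot 4 ⇒ 0x2C007 (P1/RW1/US1/PS0)
  lvl2: tbl 0x2C, slot 21 ⇒ 0x2E007 (P1/RW1/US1/PS0)
  ⇒ phys 0x2ED8C  [3 reads]
#1 VA=0x5C0815D8C (r,kernel):
  TLB hit vpn=0x5C0815 → PA=0x2ED8C
#2 VA=0x242A08471 (r,kernel):
  lvl0: tbl 0x29, slot 9 ⇒ 0x32007 (P1/RW1/US1/PS0)
  lvl1: tbl 0x32, slot 21 ⇒ 0x35007 (P1/RW1/US1/PS0)
  lvl2: tbl 0x35, slot 8 ⇒ 0x37007 (P1/RW1/US1/PS0)
  ⇒ phys 0x37471  [3 reads]
#3 VA=0x4C3C13C93 (r,kernel):
  lvl0: tbl 0x29, slot 19 ⇒ 0x39007 (P1/RW1/US1/PS0)
  lvl1: tbl 0x39, slot 30 ⇒ 0x3A007 (P1/RW1/US1/PS0)
  lvl2: tbl 0x3A, slot 19 ⇒ 0x3B007 (P1/RW1/US1/PS0)
  ⇒ phys 0x3BC93  [3 reads]

Access #1 fault: NONE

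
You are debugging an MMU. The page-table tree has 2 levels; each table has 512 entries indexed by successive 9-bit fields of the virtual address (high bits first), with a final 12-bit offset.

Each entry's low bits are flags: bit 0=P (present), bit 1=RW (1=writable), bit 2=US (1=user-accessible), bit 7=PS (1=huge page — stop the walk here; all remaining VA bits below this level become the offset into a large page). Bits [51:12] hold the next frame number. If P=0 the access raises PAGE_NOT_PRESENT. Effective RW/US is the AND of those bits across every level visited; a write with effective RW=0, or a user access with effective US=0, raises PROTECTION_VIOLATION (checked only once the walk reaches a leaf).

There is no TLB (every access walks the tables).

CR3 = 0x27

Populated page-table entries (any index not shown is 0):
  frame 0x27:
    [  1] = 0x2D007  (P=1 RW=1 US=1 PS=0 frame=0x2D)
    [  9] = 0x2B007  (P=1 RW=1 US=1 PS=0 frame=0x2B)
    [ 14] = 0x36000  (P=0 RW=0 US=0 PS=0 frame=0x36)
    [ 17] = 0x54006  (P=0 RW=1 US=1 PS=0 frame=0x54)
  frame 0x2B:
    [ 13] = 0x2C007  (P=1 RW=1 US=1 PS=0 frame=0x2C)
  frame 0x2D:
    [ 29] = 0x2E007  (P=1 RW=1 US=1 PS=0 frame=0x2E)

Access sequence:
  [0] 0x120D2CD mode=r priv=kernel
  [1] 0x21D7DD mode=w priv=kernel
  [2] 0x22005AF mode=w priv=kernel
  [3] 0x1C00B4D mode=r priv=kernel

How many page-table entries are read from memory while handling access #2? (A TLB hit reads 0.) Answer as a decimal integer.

Walk each access:
#0 VA=0x120D2CD (r,kernel):
  L0 @0x27[9] → 0x2B007  P=1,RW=1,US=1,PS=0
  L1 @0x2B[13] → 0x2C007  P=1,RW=1,US=1,PS=0
  ✓ 0x2C2CD  — 2 lookups
#1 VA=0x21D7DD (w,kernel):
  L0 @0x27[1] → 0x2D007  P=1,RW=1,US=1,PS=0
  L1 @0x2D[29] → 0x2E007  P=1,RW=1,US=1,PS=0
  ✓ 0x2E7DD  — 2 lookups
#2 VA=0x22005AF (w,kernel):
  L0 @0x27[17] → 0x54006  P=0,RW=1,US=1,PS=0
  → PAGE_NOT_PRESENT  (1 entries read)
#3 VA=0x1C00B4D (r,kernel):
  L0 @0x27[14] → 0x36000  P=0,RW=0,US=0,PS=0
  → PAGE_NOT_PRESENT  (1 entries read)

Entries read for #2: 1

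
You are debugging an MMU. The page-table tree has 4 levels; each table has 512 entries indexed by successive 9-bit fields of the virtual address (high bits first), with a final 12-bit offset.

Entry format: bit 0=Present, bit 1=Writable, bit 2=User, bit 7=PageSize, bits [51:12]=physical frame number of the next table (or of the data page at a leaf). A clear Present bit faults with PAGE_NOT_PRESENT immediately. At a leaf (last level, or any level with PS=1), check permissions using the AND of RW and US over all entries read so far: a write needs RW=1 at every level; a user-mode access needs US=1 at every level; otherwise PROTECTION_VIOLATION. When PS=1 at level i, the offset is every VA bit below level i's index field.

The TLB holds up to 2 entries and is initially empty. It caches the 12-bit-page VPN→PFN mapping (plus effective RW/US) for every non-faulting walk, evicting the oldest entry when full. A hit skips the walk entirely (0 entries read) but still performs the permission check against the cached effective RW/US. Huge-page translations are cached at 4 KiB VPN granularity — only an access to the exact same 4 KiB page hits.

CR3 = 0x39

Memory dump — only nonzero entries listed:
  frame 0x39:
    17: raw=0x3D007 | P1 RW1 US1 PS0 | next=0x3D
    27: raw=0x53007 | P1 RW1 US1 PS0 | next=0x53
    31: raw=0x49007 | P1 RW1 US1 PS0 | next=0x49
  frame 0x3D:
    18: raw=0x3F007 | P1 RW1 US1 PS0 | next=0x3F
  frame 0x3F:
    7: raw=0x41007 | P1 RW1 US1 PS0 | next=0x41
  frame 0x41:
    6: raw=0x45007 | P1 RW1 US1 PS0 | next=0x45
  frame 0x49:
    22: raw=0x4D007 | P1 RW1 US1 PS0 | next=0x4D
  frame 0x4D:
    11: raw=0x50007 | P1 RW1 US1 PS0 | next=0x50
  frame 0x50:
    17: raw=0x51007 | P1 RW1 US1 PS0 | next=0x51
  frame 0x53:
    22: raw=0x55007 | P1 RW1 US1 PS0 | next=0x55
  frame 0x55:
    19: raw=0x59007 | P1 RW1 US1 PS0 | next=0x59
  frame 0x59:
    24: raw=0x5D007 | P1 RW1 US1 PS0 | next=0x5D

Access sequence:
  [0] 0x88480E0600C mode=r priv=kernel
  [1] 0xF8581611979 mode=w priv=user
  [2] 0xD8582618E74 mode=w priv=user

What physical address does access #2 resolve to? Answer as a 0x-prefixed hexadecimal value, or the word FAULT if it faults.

Per-access translation:
#0 VA=0x88480E0600C (r,kernel):
  L0: frame=0x39 idx=17 entry=0x3D007 [P=1 RW=1 US=1 PS=0]
  L1: frame=0x3D idx=18 entry=0x3F007 [P=1 RW=1 US=1 PS=0]
  L2: frame=0x3F idx=7 entry=0x41007 [P=1 RW=1 US=1 PS=0]
  L3: frame=0x41 idx=6 entry=0x45007 [P=1 RW=1 US=1 PS=0]
  → PA=0x4500C  (4 entries read)
#1 VA=0xF8581611979 (w,user):
  L0: frame=0x39 idx=31 entry=0x49007 [P=1 RW=1 US=1 PS=0]
  L1: frame=0x49 idx=22 entry=0x4D007 [P=1 RW=1 US=1 PS=0]
  L2: frame=0x4D idx=11 entry=0x50007 [P=1 RW=1 US=1 PS=0]
  L3: frame=0x50 idx=17 entry=0x51007 [P=1 RW=1 US=1 PS=0]
  → PA=0x51979  (4 entries read)
#2 VA=0xD8582618E74 (w,user):
  L0: frame=0x39 idx=27 entry=0x53007 [P=1 RW=1 US=1 PS=0]
  L1: frame=0x53 idx=22 entry=0x55007 [P=1 RW=1 US=1 PS=0]
  L2: frame=0x55 idx=19 entry=0x59007 [P=1 RW=1 US=1 PS=0]
  L3: frame=0x59 idx=24 entry=0x5D007 [P=1 RW=1 US=1 PS=0]
  → PA=0x5DE74  (4 entries read)

Access #2 PA: 0x5DE74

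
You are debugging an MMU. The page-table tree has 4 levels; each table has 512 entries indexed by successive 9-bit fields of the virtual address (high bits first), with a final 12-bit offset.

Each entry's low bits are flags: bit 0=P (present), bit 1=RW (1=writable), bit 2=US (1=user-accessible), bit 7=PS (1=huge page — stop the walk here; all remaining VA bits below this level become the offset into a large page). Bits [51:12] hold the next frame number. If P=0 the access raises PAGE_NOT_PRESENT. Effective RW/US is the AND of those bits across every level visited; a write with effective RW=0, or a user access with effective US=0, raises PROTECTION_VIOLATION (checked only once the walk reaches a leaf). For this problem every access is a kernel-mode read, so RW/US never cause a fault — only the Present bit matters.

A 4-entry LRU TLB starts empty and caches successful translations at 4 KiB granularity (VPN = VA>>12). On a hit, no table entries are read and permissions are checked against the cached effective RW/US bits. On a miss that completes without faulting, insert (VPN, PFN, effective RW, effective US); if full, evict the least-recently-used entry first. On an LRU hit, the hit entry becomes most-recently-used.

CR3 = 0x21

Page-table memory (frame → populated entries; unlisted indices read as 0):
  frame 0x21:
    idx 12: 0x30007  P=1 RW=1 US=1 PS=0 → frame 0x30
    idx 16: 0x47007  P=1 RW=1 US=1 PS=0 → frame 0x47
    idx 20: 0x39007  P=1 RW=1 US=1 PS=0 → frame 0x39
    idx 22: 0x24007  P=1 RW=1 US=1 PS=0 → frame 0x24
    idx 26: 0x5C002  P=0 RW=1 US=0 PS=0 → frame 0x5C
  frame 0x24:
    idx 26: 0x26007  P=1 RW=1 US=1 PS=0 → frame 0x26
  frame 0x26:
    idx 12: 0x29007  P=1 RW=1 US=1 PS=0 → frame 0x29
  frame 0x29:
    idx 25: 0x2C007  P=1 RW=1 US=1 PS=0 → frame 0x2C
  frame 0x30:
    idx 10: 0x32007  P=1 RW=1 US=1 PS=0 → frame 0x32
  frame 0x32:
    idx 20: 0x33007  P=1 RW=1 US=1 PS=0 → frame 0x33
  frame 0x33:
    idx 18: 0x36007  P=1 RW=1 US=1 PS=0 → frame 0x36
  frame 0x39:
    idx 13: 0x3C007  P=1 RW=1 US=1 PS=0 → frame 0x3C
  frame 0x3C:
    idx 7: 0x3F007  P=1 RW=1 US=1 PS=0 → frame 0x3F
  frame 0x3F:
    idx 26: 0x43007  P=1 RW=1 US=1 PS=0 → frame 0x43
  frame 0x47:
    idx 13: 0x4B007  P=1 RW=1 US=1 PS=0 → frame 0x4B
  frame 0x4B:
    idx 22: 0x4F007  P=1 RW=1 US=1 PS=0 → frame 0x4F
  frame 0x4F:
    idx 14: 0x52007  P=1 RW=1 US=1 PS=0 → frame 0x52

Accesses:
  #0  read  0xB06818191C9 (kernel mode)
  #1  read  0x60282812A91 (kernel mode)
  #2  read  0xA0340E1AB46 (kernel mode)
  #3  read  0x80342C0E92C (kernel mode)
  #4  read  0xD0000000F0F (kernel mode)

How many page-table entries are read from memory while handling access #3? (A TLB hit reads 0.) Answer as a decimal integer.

Per-access translation:
#0 VA=0xB06818191C9 (r,kernel):
  [0] read 0x21 idx=22: raw=0x24007 flags P=1 W=1 U=1 S=0
  [1] read 0x24 idx=26: raw=0x26007 flags P=1 W=1 U=1 S=0
  [2] read 0x26 idx=12: raw=0x29007 flags P=1 W=1 U=1 S=0
  [3] read 0x29 idx=25: raw=0x2C007 flags P=1 W=1 U=1 S=0
  → PA=0x2C1C9  (4 entries read)
#1 VA=0x60282812A91 (r,kernel):
  [0] read 0x21 idx=12: raw=0x30007 flags P=1 W=1 U=1 S=0
  [1] read 0x30 idx=10: raw=0x32007 flags P=1 W=1 U=1 S=0
  [2] read 0x32 idx=20: raw=0x33007 flags P=1 W=1 U=1 S=0
  [3] read 0x33 idx=18: raw=0x36007 flags P=1 W=1 U=1 S=0
  → PA=0x36A91  (4 entries read)
#2 VA=0xA0340E1AB46 (r,kernel):
  [0] read 0x21 idx=20: raw=0x39007 flags P=1 W=1 U=1 S=0
  [1] read 0x39 idx=13: raw=0x3C007 flags P=1 W=1 U=1 S=0
  [2] read 0x3C idx=7: raw=0x3F007 flags P=1 W=1 U=1 S=0
  [3] read 0x3F idx=26: raw=0x43007 flags P=1 W=1 U=1 S=0
  → PA=0x43B46  (4 entries read)
#3 VA=0x80342C0E92C (r,kernel):
  [0] read 0x21 idx=16: raw=0x47007 flags P=1 W=1 U=1 S=0
  [1] read 0x47 idx=13: raw=0x4B007 flags P=1 W=1 U=1 S=0
  [2] read 0x4B idx=22: raw=0x4F007 flags P=1 W=1 U=1 S=0
  [3] read 0x4F idx=14: raw=0x52007 flags P=1 W=1 U=1 S=0
  → PA=0x5292C  (4 entries read)
#4 VA=0xD0000000F0F (r,kernel):
  [0] read 0x21 idx=26: raw=0x5C002 flags P=0 W=1 U=0 S=0
  ⇒ fault: PAGE_NOT_PRESENT  — 1 lookups

Entries read for #3: 4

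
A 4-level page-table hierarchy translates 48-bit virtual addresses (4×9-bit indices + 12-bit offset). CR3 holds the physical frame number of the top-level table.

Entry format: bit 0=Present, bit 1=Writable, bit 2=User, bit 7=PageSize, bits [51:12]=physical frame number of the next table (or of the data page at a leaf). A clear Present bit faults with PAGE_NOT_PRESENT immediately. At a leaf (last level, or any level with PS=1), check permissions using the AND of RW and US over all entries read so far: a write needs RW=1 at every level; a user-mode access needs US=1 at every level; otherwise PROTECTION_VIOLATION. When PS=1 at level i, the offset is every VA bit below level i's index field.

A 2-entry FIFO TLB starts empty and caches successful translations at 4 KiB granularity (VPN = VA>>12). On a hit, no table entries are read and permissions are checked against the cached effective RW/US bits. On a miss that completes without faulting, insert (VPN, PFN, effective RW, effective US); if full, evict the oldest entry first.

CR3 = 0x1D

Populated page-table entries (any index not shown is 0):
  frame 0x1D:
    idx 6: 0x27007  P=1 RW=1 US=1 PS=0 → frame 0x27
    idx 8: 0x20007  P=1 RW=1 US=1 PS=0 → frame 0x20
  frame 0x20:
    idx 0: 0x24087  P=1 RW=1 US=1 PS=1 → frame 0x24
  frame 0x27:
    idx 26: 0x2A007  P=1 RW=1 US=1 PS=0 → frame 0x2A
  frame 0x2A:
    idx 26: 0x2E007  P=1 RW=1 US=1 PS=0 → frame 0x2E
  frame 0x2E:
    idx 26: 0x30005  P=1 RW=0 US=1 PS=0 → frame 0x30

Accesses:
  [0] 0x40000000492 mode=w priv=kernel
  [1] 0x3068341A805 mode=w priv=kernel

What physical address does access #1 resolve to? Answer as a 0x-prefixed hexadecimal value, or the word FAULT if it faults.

Trace:
#0 VA=0x40000000492 (w,kernel):
  L0 @0x1D[8] → 0x20007  P=1,RW=1,US=1,PS=0
  L1 @0x20[0] → 0x24087  P=1,RW=1,US=1,PS=1
  ⇒ phys 0x24492 (huge @L1)  [2 reads]
#1 VA=0x3068341A805 (w,kernel):
  L0 @0x1D[6] → 0x27007  P=1,RW=1,US=1,PS=0
  L1 @0x27[26] → 0x2A007  P=1,RW=1,US=1,PS=0
  L2 @0x2A[26] → 0x2E007  P=1,RW=1,US=1,PS=0
  L3 @0x2E[26] → 0x30005  P=1,RW=0,US=1,PS=0
  ✗ PROTECTION_VIOLATION  [4 reads]

Access #1 PA: FAULT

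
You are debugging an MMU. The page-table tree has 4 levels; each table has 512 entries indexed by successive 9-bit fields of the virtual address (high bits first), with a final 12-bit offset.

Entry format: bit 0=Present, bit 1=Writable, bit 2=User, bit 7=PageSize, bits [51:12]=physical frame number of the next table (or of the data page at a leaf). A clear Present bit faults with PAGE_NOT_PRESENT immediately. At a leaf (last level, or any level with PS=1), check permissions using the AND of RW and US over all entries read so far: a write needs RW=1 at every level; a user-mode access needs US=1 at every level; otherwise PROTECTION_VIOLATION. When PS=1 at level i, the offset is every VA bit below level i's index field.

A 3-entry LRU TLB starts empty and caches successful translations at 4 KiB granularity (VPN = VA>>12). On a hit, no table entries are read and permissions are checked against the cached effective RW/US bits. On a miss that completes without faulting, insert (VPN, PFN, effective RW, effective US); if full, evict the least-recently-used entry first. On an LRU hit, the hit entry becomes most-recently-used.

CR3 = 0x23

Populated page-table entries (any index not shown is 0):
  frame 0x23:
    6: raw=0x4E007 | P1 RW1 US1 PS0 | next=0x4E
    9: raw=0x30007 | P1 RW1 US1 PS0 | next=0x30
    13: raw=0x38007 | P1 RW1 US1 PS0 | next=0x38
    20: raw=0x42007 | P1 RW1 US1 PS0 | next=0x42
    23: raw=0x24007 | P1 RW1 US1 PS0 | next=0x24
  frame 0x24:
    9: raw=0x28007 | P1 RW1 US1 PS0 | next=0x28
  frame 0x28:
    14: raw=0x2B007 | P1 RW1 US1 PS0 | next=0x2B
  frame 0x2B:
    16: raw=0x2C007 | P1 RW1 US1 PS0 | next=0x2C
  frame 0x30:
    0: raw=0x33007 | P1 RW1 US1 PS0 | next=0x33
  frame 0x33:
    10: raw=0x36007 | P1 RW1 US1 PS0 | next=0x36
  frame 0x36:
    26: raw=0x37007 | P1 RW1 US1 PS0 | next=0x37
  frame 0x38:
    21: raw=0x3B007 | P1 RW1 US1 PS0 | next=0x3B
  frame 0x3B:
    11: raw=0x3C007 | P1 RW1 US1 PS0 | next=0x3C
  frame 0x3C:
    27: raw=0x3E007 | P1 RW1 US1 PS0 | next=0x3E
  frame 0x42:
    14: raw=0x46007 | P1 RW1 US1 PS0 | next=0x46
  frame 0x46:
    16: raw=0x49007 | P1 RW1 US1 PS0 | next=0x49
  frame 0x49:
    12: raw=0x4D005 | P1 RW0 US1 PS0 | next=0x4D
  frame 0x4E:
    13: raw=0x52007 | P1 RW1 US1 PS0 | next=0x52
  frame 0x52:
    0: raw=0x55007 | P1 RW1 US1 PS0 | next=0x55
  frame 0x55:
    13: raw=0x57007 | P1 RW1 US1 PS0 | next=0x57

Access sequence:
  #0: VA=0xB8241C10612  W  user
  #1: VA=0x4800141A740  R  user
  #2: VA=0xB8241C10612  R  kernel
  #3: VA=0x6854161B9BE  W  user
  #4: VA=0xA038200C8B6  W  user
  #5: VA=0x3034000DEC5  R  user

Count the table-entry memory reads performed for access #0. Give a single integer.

Walk each access:
#0 VA=0xB8241C10612 (w,user):
  L0 @0x23[23] → 0x24007  P=1,RW=1,US=1,PS=0
  L1 @0x24[9] → 0x28007  P=1,RW=1,US=1,PS=0
  L2 @0x28[14] → 0x2B007  P=1,RW=1,US=1,PS=0
  L3 @0x2B[16] → 0x2C007  P=1,RW=1,US=1,PS=0
  ⇒ phys 0x2C612  [4 reads]
#1 VA=0x4800141A740 (r,user):
  L0 @0x23[9] → 0x30007  P=1,RW=1,US=1,PS=0
  L1 @0x30[0] → 0x33007  P=1,RW=1,US=1,PS=0
  L2 @0x33[10] → 0x36007  P=1,RW=1,US=1,PS=0
  L3 @0x36[26] → 0x37007  P=1,RW=1,US=1,PS=0
  ⇒ phys 0x37740  [4 reads]
#2 VA=0xB8241C10612 (r,kernel):
  TLB hit vpn=0xB8241C10 → PA=0x2C612
#3 VA=0x6854161B9BE (w,user):
  L0 @0x23[13] → 0x38007  P=1,RW=1,US=1,PS=0
  L1 @0x38[21] → 0x3B007  P=1,RW=1,US=1,PS=0
  L2 @0x3B[11] → 0x3C007  P=1,RW=1,US=1,PS=0
  L3 @0x3C[27] → 0x3E007  P=1,RW=1,US=1,PS=0
  ⇒ phys 0x3E9BE  [4 reads]
#4 VA=0xA038200C8B6 (w,user):
  L0 @0x23[20] → 0x42007  P=1,RW=1,US=1,PS=0
  L1 @0x42[14] → 0x46007  P=1,RW=1,US=1,PS=0
  L2 @0x46[16] → 0x49007  P=1,RW=1,US=1,PS=0
  L3 @0x49[12] → 0x4D005  P=1,RW=0,US=1,PS=0
  → PROTECTION_VIOLATION  (4 entries read)
#5 VA=0x3034000DEC5 (r,user):
  L0 @0x23[6] → 0x4E007  P=1,RW=1,US=1,PS=0
  L1 @0x4E[13] → 0x52007  P=1,RW=1,US=1,PS=0
  L2 @0x52[0] → 0x55007  P=1,RW=1,US=1,PS=0
  L3 @0x55[13] → 0x57007  P=1,RW=1,US=1,PS=0
  ⇒ phys 0x57EC5  [4 reads]

Entries read for #0: 4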